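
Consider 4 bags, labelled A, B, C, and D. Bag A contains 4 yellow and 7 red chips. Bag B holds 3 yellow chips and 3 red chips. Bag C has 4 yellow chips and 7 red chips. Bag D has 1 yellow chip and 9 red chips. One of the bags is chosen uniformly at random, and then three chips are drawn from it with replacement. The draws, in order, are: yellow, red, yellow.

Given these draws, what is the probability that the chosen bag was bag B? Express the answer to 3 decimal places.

For each hypothesis, P(data | H) works out to: P(data | bag A) = (4/11)(7/11)(4/11) = 0.084147; P(data | bag B) = (3/6)(3/6)(3/6) = 0.125; P(data | bag C) = (4/11)(7/11)(4/11) = 0.084147; P(data | bag D) = (1/10)(9/10)(1/10) = 0.009.
The prior-weighted likelihoods are 1/4 · 0.084147 = 0.021037, 1/4 · 0.125 = 0.03125, 1/4 · 0.084147 = 0.021037, 1/4 · 0.009 = 0.00225; with total 0.075574.
Therefore the posterior P(bag B | data) = (0.03125) / (0.075574) = 0.4135.

0.414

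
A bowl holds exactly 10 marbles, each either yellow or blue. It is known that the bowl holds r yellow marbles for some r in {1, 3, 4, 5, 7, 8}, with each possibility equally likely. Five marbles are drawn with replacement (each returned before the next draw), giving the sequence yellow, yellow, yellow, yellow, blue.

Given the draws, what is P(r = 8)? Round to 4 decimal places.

The likelihood of the observed sequence under each hypothesis: P(data | r = 1) = (1/10)(1/10)(1/10)(1/10)(9/10) = 9e-05; P(data | r = 3) = (3/10)(3/10)(3/10)(3/10)(7/10) = 0.00567; P(data | r = 4) = (4/10)(4/10)(4/10)(4/10)(6/10) = 0.01536; P(data | r = 5) = (5/10)(5/10)(5/10)(5/10)(5/10) = 0.03125; P(data | r = 7) = (7/10)(7/10)(7/10)(7/10)(3/10) = 0.07203; P(data | r = 8) = (8/10)(8/10)(8/10)(8/10)(2/10) = 0.08192.
The prior-weighted likelihoods are 1/6 · 9e-05 = 1.5e-05, 1/6 · 0.00567 = 0.000945, 1/6 · 0.01536 = 0.00256, 1/6 · 0.03125 = 0.0052083, 1/6 · 0.07203 = 0.012005, 1/6 · 0.08192 = 0.013653; summing to 0.034387.
By Bayes' rule, P(r = 8 | data) = (0.013653) / (0.034387) = 0.39705.

0.3971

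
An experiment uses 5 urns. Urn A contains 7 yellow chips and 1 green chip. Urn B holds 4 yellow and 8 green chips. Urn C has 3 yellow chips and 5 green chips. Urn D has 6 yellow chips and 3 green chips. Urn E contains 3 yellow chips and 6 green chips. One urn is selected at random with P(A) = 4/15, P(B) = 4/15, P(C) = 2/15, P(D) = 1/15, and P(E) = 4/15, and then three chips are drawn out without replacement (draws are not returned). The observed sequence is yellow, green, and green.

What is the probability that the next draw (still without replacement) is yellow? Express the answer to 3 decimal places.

Under each hypothesis, the probability of the observed sequence is: P(data | urn A) = (7/8)(1/7)(0/6) = 0; P(data | urn B) = (4/12)(8/11)(7/10) = 0.1697; P(data | urn C) = (3/8)(5/7)(4/6) = 0.17857; P(data | urn D) = (6/9)(3/8)(2/7) = 0.071429; P(data | urn E) = (3/9)(6/8)(5/7) = 0.17857.
The prior-weighted likelihoods are 4/15 · 0 = 0, 4/15 · 0.1697 = 0.045253, 2/15 · 0.17857 = 0.02381, 1/15 · 0.071429 = 0.0047619, 4/15 · 0.17857 = 0.047619; these sum to 0.12144.
Dividing through by the total gives posterior P(urn A | data) = 0, P(urn B | data) = 0.37262, P(urn C | data) = 0.19606, P(urn D | data) = 0.039211, P(urn E | data) = 0.39211.
Averaging over the posterior, P(yellow next | data) = (1/3)(0.37262) + (2/5)(0.19606) + (5/6)(0.039211) + (1/3)(0.39211) = 0.36601.

0.366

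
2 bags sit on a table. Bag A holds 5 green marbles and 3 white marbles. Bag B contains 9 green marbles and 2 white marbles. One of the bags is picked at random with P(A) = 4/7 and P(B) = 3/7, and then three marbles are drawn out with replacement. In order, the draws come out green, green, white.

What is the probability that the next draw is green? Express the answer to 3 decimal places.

0.699

For each hypothesis, P(data | H) works out to: P(data | bag A) = (5/8)(5/8)(3/8) = 0.14648; P(data | bag B) = (9/11)(9/11)(2/11) = 0.12171.
Multiplying each by its prior: 4/7 · 0.14648 = 0.083705, 3/7 · 0.12171 = 0.052163; with total 0.13587.
Dividing through by the total gives posterior P(bag A | data) = 0.61608, P(bag B | data) = 0.38392.
Averaging over the posterior, P(green next | data) = (5/8)(0.61608) + (9/11)(0.38392) = 0.69917.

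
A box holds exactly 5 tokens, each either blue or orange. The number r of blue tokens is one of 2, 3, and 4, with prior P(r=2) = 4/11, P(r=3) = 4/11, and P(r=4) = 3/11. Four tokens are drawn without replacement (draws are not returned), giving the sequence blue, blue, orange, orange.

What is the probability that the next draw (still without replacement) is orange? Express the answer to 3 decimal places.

0.500

For each hypothesis, P(data | H) works out to: P(data | r = 2) = (2/5)(1/4)(3/3)(2/2) = 1/10; P(data | r = 3) = (3/5)(2/4)(2/3)(1/2) = 1/10; P(data | r = 4) = (4/5)(3/4)(1/3)(0/2) = 0.
Multiplying each by its prior: 4/11 · 1/10 = 2/55, 4/11 · 1/10 = 2/55, 3/11 · 0 = 0; with total 4/55.
The posterior is then P(r = 2 | data) = 1/2, P(r = 3 | data) = 1/2, P(r = 4 | data) = 0.
Averaging over the posterior, P(orange next | data) = (1)(1/2) + (0)(1/2) = 1/2.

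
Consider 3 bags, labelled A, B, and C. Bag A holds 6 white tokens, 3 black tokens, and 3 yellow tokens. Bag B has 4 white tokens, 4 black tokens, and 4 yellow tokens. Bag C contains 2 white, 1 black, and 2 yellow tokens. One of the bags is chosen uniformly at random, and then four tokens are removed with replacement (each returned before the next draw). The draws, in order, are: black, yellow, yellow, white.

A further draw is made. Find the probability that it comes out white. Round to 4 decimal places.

Under each hypothesis, the probability of the observed sequence is: P(data | bag A) = (3/12)(3/12)(3/12)(6/12) = 0.0078125; P(data | bag B) = (4/12)(4/12)(4/12)(4/12) = 0.012346; P(data | bag C) = (1/5)(2/5)(2/5)(2/5) = 0.0128.
The prior-weighted likelihoods are 1/3 · 0.0078125 = 0.0026042, 1/3 · 0.012346 = 0.0041152, 1/3 · 0.0128 = 0.0042667; these sum to 0.010986.
Normalising, the posterior is P(bag A | data) = 0.23704, P(bag B | data) = 0.37459, P(bag C | data) = 0.38837.
The predictive probability is P(white next | data) = (1/2)(0.23704) + (1/3)(0.37459) + (2/5)(0.38837) = 0.39873.

0.3987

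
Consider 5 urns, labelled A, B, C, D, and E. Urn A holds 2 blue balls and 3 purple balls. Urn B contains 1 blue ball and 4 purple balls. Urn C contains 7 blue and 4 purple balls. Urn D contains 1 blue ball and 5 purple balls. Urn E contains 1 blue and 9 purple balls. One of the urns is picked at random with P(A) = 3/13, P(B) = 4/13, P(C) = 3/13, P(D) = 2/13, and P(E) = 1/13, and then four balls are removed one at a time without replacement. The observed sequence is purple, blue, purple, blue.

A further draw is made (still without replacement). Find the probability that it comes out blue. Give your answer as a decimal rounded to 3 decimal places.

The likelihood of the observed sequence under each hypothesis: P(data | urn A) = (3/5)(2/4)(2/3)(1/2) = 0.1; P(data | urn B) = (4/5)(1/4)(3/3)(0/2) = 0; P(data | urn C) = (4/11)(7/10)(3/9)(6/8) = 0.063636; P(data | urn D) = (5/6)(1/5)(4/4)(0/3) = 0; P(data | urn E) = (9/10)(1/9)(8/8)(0/7) = 0.
The prior-weighted likelihoods are 3/13 · 0.1 = 0.023077, 4/13 · 0 = 0, 3/13 · 0.063636 = 0.014685, 2/13 · 0 = 0, 1/13 · 0 = 0; with total 0.037762.
The posterior is then P(urn A | data) = 0.61111, P(urn B | data) = 0, P(urn C | data) = 0.38889, P(urn D | data) = 0, P(urn E | data) = 0.
The predictive probability is P(blue next | data) = (0)(0.61111) + (5/7)(0.38889) = 0.27778.

0.278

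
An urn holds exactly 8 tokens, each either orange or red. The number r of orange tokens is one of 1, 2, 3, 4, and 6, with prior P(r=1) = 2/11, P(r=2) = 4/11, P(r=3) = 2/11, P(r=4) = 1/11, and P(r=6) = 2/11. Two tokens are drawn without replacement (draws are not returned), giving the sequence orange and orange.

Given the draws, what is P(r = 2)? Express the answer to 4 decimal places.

Compute the likelihood of the observed sequence for each case: P(data | r = 1) = (1/8)(0/7) = 0; P(data | r = 2) = (2/8)(1/7) = 1/28; P(data | r = 3) = (3/8)(2/7) = 3/28; P(data | r = 4) = (4/8)(3/7) = 3/14; P(data | r = 6) = (6/8)(5/7) = 15/28.
Weighting by the prior gives 2/11 · 0 = 0, 4/11 · 1/28 = 1/77, 2/11 · 3/28 = 3/154, 1/11 · 3/14 = 3/154, 2/11 · 15/28 = 15/154; these sum to 23/154.
By Bayes' rule, P(r = 2 | data) = (1/77) / (23/154) = 2/23.

0.0870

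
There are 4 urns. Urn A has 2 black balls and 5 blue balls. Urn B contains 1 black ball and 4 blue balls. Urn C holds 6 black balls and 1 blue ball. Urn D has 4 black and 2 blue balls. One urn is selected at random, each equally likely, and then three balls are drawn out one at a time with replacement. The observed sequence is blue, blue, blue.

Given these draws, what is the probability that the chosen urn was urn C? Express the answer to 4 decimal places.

0.0032

Compute the likelihood of the observed sequence for each case: P(data | urn A) = (5/7)(5/7)(5/7) = 0.36443; P(data | urn B) = (4/5)(4/5)(4/5) = 0.512; P(data | urn C) = (1/7)(1/7)(1/7) = 0.0029155; P(data | urn D) = (2/6)(2/6)(2/6) = 0.037037.
Weighting by the prior gives 1/4 · 0.36443 = 0.091108, 1/4 · 0.512 = 0.128, 1/4 · 0.0029155 = 0.00072886, 1/4 · 0.037037 = 0.0092593; these sum to 0.2291.
Therefore the posterior P(urn C | data) = (0.00072886) / (0.2291) = 0.0031815.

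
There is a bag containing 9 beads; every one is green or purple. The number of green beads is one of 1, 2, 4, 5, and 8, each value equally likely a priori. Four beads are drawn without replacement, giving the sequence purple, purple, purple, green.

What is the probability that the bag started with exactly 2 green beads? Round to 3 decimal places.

Under each hypothesis, the probability of the observed sequence is: P(data | r = 1) = (8/9)(7/8)(6/7)(1/6) = 1/9; P(data | r = 2) = (7/9)(6/8)(5/7)(2/6) = 5/36; P(data | r = 4) = (5/9)(4/8)(3/7)(4/6) = 5/63; P(data | r = 5) = (4/9)(3/8)(2/7)(5/6) = 5/126; P(data | r = 8) = (1/9)(0/8) = 0.
Multiplying each by its prior: 1/5 · 1/9 = 1/45, 1/5 · 5/36 = 1/36, 1/5 · 5/63 = 1/63, 1/5 · 5/126 = 1/126, 1/5 · 0 = 0; summing to 31/420.
Therefore the posterior P(r = 2 | data) = (1/36) / (31/420) = 35/93.

0.376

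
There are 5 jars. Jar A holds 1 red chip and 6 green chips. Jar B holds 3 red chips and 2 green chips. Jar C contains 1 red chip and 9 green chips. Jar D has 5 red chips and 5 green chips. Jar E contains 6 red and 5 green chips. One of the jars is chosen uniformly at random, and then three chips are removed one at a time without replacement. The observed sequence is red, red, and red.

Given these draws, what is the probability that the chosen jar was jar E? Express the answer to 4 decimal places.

0.3980

Under each hypothesis, the probability of the observed sequence is: P(data | jar A) = (1/7)(0/6) = 0; P(data | jar B) = (3/5)(2/4)(1/3) = 0.1; P(data | jar C) = (1/10)(0/9) = 0; P(data | jar D) = (5/10)(4/9)(3/8) = 0.083333; P(data | jar E) = (6/11)(5/10)(4/9) = 0.12121.
Multiplying each by its prior: 1/5 · 0 = 0, 1/5 · 0.1 = 0.02, 1/5 · 0 = 0, 1/5 · 0.083333 = 0.016667, 1/5 · 0.12121 = 0.024242; these sum to 0.060909.
Therefore the posterior P(jar E | data) = (0.024242) / (0.060909) = 0.39801.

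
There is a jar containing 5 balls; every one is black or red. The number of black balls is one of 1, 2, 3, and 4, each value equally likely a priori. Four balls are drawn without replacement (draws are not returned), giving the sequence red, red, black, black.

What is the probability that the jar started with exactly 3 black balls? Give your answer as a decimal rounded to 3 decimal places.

0.500

The likelihood of the observed sequence under each hypothesis: P(data | r = 1) = (4/5)(3/4)(1/3)(0/2) = 0; P(data | r = 2) = (3/5)(2/4)(2/3)(1/2) = 1/10; P(data | r = 3) = (2/5)(1/4)(3/3)(2/2) = 1/10; P(data | r = 4) = (1/5)(0/4) = 0.
Weighting by the prior gives 1/4 · 0 = 0, 1/4 · 1/10 = 1/40, 1/4 · 1/10 = 1/40, 1/4 · 0 = 0; with total 1/20.
So P(r = 3 | data) = (1/40) / (1/20) = 1/2.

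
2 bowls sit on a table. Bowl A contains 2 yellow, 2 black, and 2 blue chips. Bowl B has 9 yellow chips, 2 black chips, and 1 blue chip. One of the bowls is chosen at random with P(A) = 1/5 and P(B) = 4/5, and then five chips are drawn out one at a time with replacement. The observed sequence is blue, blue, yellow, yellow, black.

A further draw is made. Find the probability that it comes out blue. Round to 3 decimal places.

0.236

Compute the likelihood of the observed sequence for each case: P(data | bowl A) = (2/6)(2/6)(2/6)(2/6)(2/6) = 0.0041152; P(data | bowl B) = (1/12)(1/12)(9/12)(9/12)(2/12) = 0.00065104.
Multiplying each by its prior: 1/5 · 0.0041152 = 0.00082305, 4/5 · 0.00065104 = 0.00052083; with total 0.0013439.
Normalising, the posterior is P(bowl A | data) = 0.61244, P(bowl B | data) = 0.38756.
The predictive probability is P(blue next | data) = (1/3)(0.61244) + (1/12)(0.38756) = 0.23644.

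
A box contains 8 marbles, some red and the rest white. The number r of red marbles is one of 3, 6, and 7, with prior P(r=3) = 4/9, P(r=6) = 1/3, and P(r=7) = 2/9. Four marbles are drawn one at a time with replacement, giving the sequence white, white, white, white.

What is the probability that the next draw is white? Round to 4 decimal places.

For each hypothesis, P(data | H) works out to: P(data | r = 3) = (5/8)(5/8)(5/8)(5/8) = 0.15259; P(data | r = 6) = (2/8)(2/8)(2/8)(2/8) = 0.0039062; P(data | r = 7) = (1/8)(1/8)(1/8)(1/8) = 0.00024414.
Weighting by the prior gives 4/9 · 0.15259 = 0.067817, 1/3 · 0.0039062 = 0.0013021, 2/9 · 0.00024414 = 5.4253e-05; summing to 0.069173.
The posterior is then P(r = 3 | data) = 0.98039, P(r = 6 | data) = 0.018824, P(r = 7 | data) = 0.00078431.
The predictive probability is P(white next | data) = (5/8)(0.98039) + (1/4)(0.018824) + (1/8)(0.00078431) = 0.61755.

0.6175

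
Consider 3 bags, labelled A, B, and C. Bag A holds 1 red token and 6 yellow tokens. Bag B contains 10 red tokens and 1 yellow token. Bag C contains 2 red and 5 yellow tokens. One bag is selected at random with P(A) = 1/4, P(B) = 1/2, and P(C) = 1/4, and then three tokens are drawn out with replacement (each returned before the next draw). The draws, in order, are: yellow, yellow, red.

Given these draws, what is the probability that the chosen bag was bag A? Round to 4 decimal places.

For each hypothesis, P(data | H) works out to: P(data | bag A) = (6/7)(6/7)(1/7) = 0.10496; P(data | bag B) = (1/11)(1/11)(10/11) = 0.0075131; P(data | bag C) = (5/7)(5/7)(2/7) = 0.14577.
The prior-weighted likelihoods are 1/4 · 0.10496 = 0.026239, 1/2 · 0.0075131 = 0.0037566, 1/4 · 0.14577 = 0.036443; these sum to 0.066439.
By Bayes' rule, P(bag A | data) = (0.026239) / (0.066439) = 0.39494.

0.3949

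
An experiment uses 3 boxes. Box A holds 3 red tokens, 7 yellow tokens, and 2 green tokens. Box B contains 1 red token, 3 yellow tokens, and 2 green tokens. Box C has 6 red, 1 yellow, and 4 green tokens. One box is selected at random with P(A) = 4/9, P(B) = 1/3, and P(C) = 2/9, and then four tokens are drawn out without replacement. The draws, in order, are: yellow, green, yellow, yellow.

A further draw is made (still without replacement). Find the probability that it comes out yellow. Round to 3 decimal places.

Under each hypothesis, the probability of the observed sequence is: P(data | box A) = (7/12)(2/11)(6/10)(5/9) = 0.035354; P(data | box B) = (3/6)(2/5)(2/4)(1/3) = 0.033333; P(data | box C) = (1/11)(4/10)(0/9) = 0.
Multiplying each by its prior: 4/9 · 0.035354 = 0.015713, 1/3 · 0.033333 = 0.011111, 2/9 · 0 = 0; with total 0.026824.
The posterior is then P(box A | data) = 0.58577, P(box B | data) = 0.41423, P(box C | data) = 0.
So P(yellow next | data) = Σ P(yellow next | H) P(H | data) = (1/2)(0.58577) + (0)(0.41423) = 0.29289.

0.293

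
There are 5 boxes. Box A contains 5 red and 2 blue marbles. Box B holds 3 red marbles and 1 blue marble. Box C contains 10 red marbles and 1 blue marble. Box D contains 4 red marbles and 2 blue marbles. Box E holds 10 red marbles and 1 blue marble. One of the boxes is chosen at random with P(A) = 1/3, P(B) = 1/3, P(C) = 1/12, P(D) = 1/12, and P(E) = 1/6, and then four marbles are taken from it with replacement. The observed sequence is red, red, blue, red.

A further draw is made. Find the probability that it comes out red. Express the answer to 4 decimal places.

The likelihood of the observed sequence under each hypothesis: P(data | box A) = (5/7)(5/7)(2/7)(5/7) = 0.10412; P(data | box B) = (3/4)(3/4)(1/4)(3/4) = 0.10547; P(data | box C) = (10/11)(10/11)(1/11)(10/11) = 0.068301; P(data | box D) = (4/6)(4/6)(2/6)(4/6) = 0.098765; P(data | box E) = (10/11)(10/11)(1/11)(10/11) = 0.068301.
Multiplying each by its prior: 1/3 · 0.10412 = 0.034708, 1/3 · 0.10547 = 0.035156, 1/12 · 0.068301 = 0.0056918, 1/12 · 0.098765 = 0.0082305, 1/6 · 0.068301 = 0.011384; these sum to 0.09517.
Dividing through by the total gives posterior P(box A | data) = 0.36469, P(box B | data) = 0.36941, P(box C | data) = 0.059807, P(box D | data) = 0.086482, P(box E | data) = 0.11961.
The predictive probability is P(red next | data) = (5/7)(0.36469) + (3/4)(0.36941) + (10/11)(0.059807) + (2/3)(0.086482) + (10/11)(0.11961) = 0.75831.

0.7583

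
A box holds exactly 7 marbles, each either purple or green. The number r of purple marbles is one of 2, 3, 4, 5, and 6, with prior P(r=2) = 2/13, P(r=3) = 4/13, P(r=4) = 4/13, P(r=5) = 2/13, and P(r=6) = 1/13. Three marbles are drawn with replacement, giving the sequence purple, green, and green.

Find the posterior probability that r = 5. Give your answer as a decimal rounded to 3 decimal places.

For each hypothesis, P(data | H) works out to: P(data | r = 2) = (2/7)(5/7)(5/7) = 0.14577; P(data | r = 3) = (3/7)(4/7)(4/7) = 0.13994; P(data | r = 4) = (4/7)(3/7)(3/7) = 0.10496; P(data | r = 5) = (5/7)(2/7)(2/7) = 0.058309; P(data | r = 6) = (6/7)(1/7)(1/7) = 0.017493.
Weighting by the prior gives 2/13 · 0.14577 = 0.022427, 4/13 · 0.13994 = 0.043059, 4/13 · 0.10496 = 0.032294, 2/13 · 0.058309 = 0.0089706, 1/13 · 0.017493 = 0.0013456; summing to 0.1081.
Hence P(r = 5 | data) = (0.0089706) / (0.1081) = 0.082988.

0.083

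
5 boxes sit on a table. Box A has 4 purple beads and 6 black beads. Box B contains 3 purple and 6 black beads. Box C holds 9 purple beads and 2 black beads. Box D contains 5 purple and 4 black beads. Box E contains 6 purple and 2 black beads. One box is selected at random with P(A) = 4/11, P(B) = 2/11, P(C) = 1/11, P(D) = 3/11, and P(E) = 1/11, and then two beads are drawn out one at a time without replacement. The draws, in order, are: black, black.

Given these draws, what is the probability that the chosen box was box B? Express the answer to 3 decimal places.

0.306

Compute the likelihood of the observed sequence for each case: P(data | box A) = (6/10)(5/9) = 0.33333; P(data | box B) = (6/9)(5/8) = 0.41667; P(data | box C) = (2/11)(1/10) = 0.018182; P(data | box D) = (4/9)(3/8) = 0.16667; P(data | box E) = (2/8)(1/7) = 0.035714.
The prior-weighted likelihoods are 4/11 · 0.33333 = 0.12121, 2/11 · 0.41667 = 0.075758, 1/11 · 0.018182 = 0.0016529, 3/11 · 0.16667 = 0.045455, 1/11 · 0.035714 = 0.0032468; these sum to 0.24732.
By Bayes' rule, P(box B | data) = (0.075758) / (0.24732) = 0.30631.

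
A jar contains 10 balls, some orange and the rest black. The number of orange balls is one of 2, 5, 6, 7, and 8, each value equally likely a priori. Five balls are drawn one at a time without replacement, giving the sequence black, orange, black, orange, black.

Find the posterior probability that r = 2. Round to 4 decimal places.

The likelihood of the observed sequence under each hypothesis: P(data | r = 2) = (8/10)(2/9)(7/8)(1/7)(6/6) = 0.022222; P(data | r = 5) = (5/10)(5/9)(4/8)(4/7)(3/6) = 0.039683; P(data | r = 6) = (4/10)(6/9)(3/8)(5/7)(2/6) = 0.02381; P(data | r = 7) = (3/10)(7/9)(2/8)(6/7)(1/6) = 0.0083333; P(data | r = 8) = (2/10)(8/9)(1/8)(7/7)(0/6) = 0.
Multiplying each by its prior: 1/5 · 0.022222 = 0.0044444, 1/5 · 0.039683 = 0.0079365, 1/5 · 0.02381 = 0.0047619, 1/5 · 0.0083333 = 0.0016667, 1/5 · 0 = 0; summing to 0.01881.
Therefore the posterior P(r = 2 | data) = (0.0044444) / (0.01881) = 0.23629.

0.2363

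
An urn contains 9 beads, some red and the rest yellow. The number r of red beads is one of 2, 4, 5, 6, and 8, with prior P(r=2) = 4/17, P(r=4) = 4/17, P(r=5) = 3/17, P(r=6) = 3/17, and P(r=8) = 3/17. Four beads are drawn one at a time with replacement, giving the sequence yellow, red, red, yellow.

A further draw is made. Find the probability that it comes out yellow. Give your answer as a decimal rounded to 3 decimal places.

0.501

For each hypothesis, P(data | H) works out to: P(data | r = 2) = (7/9)(2/9)(2/9)(7/9) = 0.029873; P(data | r = 4) = (5/9)(4/9)(4/9)(5/9) = 0.060966; P(data | r = 5) = (4/9)(5/9)(5/9)(4/9) = 0.060966; P(data | r = 6) = (3/9)(6/9)(6/9)(3/9) = 0.049383; P(data | r = 8) = (1/9)(8/9)(8/9)(1/9) = 0.0097546.
The prior-weighted likelihoods are 4/17 · 0.029873 = 0.0070291, 4/17 · 0.060966 = 0.014345, 3/17 · 0.060966 = 0.010759, 3/17 · 0.049383 = 0.0087146, 3/17 · 0.0097546 = 0.0017214; these sum to 0.042569.
The posterior is then P(r = 2 | data) = 0.16512, P(r = 4 | data) = 0.33698, P(r = 5 | data) = 0.25274, P(r = 6 | data) = 0.20472, P(r = 8 | data) = 0.040438.
So P(yellow next | data) = Σ P(yellow next | H) P(H | data) = (7/9)(0.16512) + (5/9)(0.33698) + (4/9)(0.25274) + (1/3)(0.20472) + (1/9)(0.040438) = 0.5007.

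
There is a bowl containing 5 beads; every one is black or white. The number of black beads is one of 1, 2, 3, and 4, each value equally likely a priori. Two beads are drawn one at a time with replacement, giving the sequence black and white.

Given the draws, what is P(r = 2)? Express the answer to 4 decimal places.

Under each hypothesis, the probability of the observed sequence is: P(data | r = 1) = (1/5)(4/5) = 4/25; P(data | r = 2) = (2/5)(3/5) = 6/25; P(data | r = 3) = (3/5)(2/5) = 6/25; P(data | r = 4) = (4/5)(1/5) = 4/25.
Multiplying each by its prior: 1/4 · 4/25 = 1/25, 1/4 · 6/25 = 3/50, 1/4 · 6/25 = 3/50, 1/4 · 4/25 = 1/25; summing to 1/5.
Hence P(r = 2 | data) = (3/50) / (1/5) = 3/10.

0.3000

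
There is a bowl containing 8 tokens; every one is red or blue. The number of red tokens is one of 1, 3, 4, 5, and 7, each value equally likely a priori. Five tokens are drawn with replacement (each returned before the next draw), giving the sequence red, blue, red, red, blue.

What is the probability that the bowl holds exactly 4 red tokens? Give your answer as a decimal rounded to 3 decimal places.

0.318

Compute the likelihood of the observed sequence for each case: P(data | r = 1) = (1/8)(7/8)(1/8)(1/8)(7/8) = 0.0014954; P(data | r = 3) = (3/8)(5/8)(3/8)(3/8)(5/8) = 0.020599; P(data | r = 4) = (4/8)(4/8)(4/8)(4/8)(4/8) = 0.03125; P(data | r = 5) = (5/8)(3/8)(5/8)(5/8)(3/8) = 0.034332; P(data | r = 7) = (7/8)(1/8)(7/8)(7/8)(1/8) = 0.010468.
Weighting by the prior gives 1/5 · 0.0014954 = 0.00029907, 1/5 · 0.020599 = 0.0041199, 1/5 · 0.03125 = 0.00625, 1/5 · 0.034332 = 0.0068665, 1/5 · 0.010468 = 0.0020935; with total 0.019629.
So P(r = 4 | data) = (0.00625) / (0.019629) = 0.31841.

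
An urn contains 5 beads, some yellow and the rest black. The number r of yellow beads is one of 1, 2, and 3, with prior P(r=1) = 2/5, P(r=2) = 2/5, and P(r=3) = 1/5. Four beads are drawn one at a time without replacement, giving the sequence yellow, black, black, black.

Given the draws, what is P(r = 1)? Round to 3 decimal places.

0.667

For each hypothesis, P(data | H) works out to: P(data | r = 1) = (1/5)(4/4)(3/3)(2/2) = 1/5; P(data | r = 2) = (2/5)(3/4)(2/3)(1/2) = 1/10; P(data | r = 3) = (3/5)(2/4)(1/3)(0/2) = 0.
Multiplying each by its prior: 2/5 · 1/5 = 2/25, 2/5 · 1/10 = 1/25, 1/5 · 0 = 0; these sum to 3/25.
By Bayes' rule, P(r = 1 | data) = (2/25) / (3/25) = 2/3.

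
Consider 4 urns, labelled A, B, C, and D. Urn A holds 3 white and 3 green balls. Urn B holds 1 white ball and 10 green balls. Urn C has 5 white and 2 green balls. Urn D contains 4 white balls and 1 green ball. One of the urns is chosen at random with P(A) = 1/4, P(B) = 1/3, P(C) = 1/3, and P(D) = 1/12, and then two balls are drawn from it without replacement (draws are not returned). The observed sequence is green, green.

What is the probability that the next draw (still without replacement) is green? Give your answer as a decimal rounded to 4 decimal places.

Under each hypothesis, the probability of the observed sequence is: P(data | urn A) = (3/6)(2/5) = 0.2; P(data | urn B) = (10/11)(9/10) = 0.81818; P(data | urn C) = (2/7)(1/6) = 0.047619; P(data | urn D) = (1/5)(0/4) = 0.
Multiplying each by its prior: 1/4 · 0.2 = 0.05, 1/3 · 0.81818 = 0.27273, 1/3 · 0.047619 = 0.015873, 1/12 · 0 = 0; these sum to 0.3386.
Normalising, the posterior is P(urn A | data) = 0.14767, P(urn B | data) = 0.80545, P(urn C | data) = 0.046878, P(urn D | data) = 0.
Averaging over the posterior, P(green next | data) = (1/4)(0.14767) + (8/9)(0.80545) + (0)(0.046878) = 0.75288.

0.7529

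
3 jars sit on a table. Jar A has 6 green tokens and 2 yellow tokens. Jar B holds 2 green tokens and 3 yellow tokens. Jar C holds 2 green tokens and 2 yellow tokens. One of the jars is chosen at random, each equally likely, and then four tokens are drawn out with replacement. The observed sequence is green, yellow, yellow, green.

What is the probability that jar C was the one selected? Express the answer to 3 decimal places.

0.403

For each hypothesis, P(data | H) works out to: P(data | jar A) = (6/8)(2/8)(2/8)(6/8) = 0.035156; P(data | jar B) = (2/5)(3/5)(3/5)(2/5) = 0.0576; P(data | jar C) = (2/4)(2/4)(2/4)(2/4) = 0.0625.
Multiplying each by its prior: 1/3 · 0.035156 = 0.011719, 1/3 · 0.0576 = 0.0192, 1/3 · 0.0625 = 0.020833; summing to 0.051752.
So P(jar C | data) = (0.020833) / (0.051752) = 0.40256.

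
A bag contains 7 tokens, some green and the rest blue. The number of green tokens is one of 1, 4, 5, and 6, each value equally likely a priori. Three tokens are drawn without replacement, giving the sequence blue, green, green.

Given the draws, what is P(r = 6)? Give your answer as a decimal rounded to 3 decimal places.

0.283

The likelihood of the observed sequence under each hypothesis: P(data | r = 1) = (6/7)(1/6)(0/5) = 0; P(data | r = 4) = (3/7)(4/6)(3/5) = 6/35; P(data | r = 5) = (2/7)(5/6)(4/5) = 4/21; P(data | r = 6) = (1/7)(6/6)(5/5) = 1/7.
The prior-weighted likelihoods are 1/4 · 0 = 0, 1/4 · 6/35 = 3/70, 1/4 · 4/21 = 1/21, 1/4 · 1/7 = 1/28; with total 53/420.
So P(r = 6 | data) = (1/28) / (53/420) = 15/53.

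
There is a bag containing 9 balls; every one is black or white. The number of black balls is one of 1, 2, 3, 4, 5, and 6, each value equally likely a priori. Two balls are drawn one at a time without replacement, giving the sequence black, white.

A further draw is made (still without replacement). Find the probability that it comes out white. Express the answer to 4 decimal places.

0.5918

Under each hypothesis, the probability of the observed sequence is: P(data | r = 1) = (1/9)(8/8) = 1/9; P(data | r = 2) = (2/9)(7/8) = 7/36; P(data | r = 3) = (3/9)(6/8) = 1/4; P(data | r = 4) = (4/9)(5/8) = 5/18; P(data | r = 5) = (5/9)(4/8) = 5/18; P(data | r = 6) = (6/9)(3/8) = 1/4.
Weighting by the prior gives 1/6 · 1/9 = 1/54, 1/6 · 7/36 = 7/216, 1/6 · 1/4 = 1/24, 1/6 · 5/18 = 5/108, 1/6 · 5/18 = 5/108, 1/6 · 1/4 = 1/24; these sum to 49/216.
Normalising, the posterior is P(r = 1 | data) = 4/49, P(r = 2 | data) = 1/7, P(r = 3 | data) = 9/49, P(r = 4 | data) = 10/49, P(r = 5 | data) = 10/49, P(r = 6 | data) = 9/49.
So P(white next | data) = Σ P(white next | H) P(H | data) = (1)(4/49) + (6/7)(1/7) + (5/7)(9/49) + (4/7)(10/49) + (3/7)(10/49) + (2/7)(9/49) = 29/49.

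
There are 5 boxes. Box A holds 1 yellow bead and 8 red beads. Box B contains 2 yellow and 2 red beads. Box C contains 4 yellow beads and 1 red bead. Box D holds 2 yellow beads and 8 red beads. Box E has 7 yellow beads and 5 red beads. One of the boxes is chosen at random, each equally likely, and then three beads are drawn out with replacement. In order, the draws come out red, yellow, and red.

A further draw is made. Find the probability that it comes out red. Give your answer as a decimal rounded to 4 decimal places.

Under each hypothesis, the probability of the observed sequence is: P(data | box A) = (8/9)(1/9)(8/9) = 0.087791; P(data | box B) = (2/4)(2/4)(2/4) = 0.125; P(data | box C) = (1/5)(4/5)(1/5) = 0.032; P(data | box D) = (8/10)(2/10)(8/10) = 0.128; P(data | box E) = (5/12)(7/12)(5/12) = 0.10127.
Weighting by the prior gives 1/5 · 0.087791 = 0.017558, 1/5 · 0.125 = 0.025, 1/5 · 0.032 = 0.0064, 1/5 · 0.128 = 0.0256, 1/5 · 0.10127 = 0.020255; with total 0.094813.
Normalising, the posterior is P(box A | data) = 0.18519, P(box B | data) = 0.26368, P(box C | data) = 0.067501, P(box D | data) = 0.27001, P(box E | data) = 0.21363.
The predictive probability is P(red next | data) = (8/9)(0.18519) + (1/2)(0.26368) + (1/5)(0.067501) + (4/5)(0.27001) + (5/12)(0.21363) = 0.61497.

0.6150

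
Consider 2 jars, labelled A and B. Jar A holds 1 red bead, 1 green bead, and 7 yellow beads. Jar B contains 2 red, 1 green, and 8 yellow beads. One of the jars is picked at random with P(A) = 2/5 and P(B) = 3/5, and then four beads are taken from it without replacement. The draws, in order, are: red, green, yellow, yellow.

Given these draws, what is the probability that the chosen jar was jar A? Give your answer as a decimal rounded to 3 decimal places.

0.396

Compute the likelihood of the observed sequence for each case: P(data | jar A) = (1/9)(1/8)(7/7)(6/6) = 0.013889; P(data | jar B) = (2/11)(1/10)(8/9)(7/8) = 0.014141.
The prior-weighted likelihoods are 2/5 · 0.013889 = 0.0055556, 3/5 · 0.014141 = 0.0084848; summing to 0.01404.
So P(jar A | data) = (0.0055556) / (0.01404) = 0.39568.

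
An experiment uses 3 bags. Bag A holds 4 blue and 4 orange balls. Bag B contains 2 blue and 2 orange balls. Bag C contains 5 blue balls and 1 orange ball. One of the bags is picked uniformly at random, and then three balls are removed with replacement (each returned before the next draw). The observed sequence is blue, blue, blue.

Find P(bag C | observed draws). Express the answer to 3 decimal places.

0.698

Compute the likelihood of the observed sequence for each case: P(data | bag A) = (4/8)(4/8)(4/8) = 1/8; P(data | bag B) = (2/4)(2/4)(2/4) = 1/8; P(data | bag C) = (5/6)(5/6)(5/6) = 125/216.
The prior-weighted likelihoods are 1/3 · 1/8 = 1/24, 1/3 · 1/8 = 1/24, 1/3 · 125/216 = 125/648; with total 179/648.
By Bayes' rule, P(bag C | data) = (125/648) / (179/648) = 125/179.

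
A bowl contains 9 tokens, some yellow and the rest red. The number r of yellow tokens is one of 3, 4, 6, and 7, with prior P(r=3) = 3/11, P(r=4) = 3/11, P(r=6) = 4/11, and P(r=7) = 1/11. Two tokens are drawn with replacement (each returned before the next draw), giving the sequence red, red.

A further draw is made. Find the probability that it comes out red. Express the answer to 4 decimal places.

0.5675

Under each hypothesis, the probability of the observed sequence is: P(data | r = 3) = (6/9)(6/9) = 4/9; P(data | r = 4) = (5/9)(5/9) = 25/81; P(data | r = 6) = (3/9)(3/9) = 1/9; P(data | r = 7) = (2/9)(2/9) = 4/81.
The prior-weighted likelihoods are 3/11 · 4/9 = 4/33, 3/11 · 25/81 = 25/297, 4/11 · 1/9 = 4/99, 1/11 · 4/81 = 4/891; summing to 223/891.
Dividing through by the total gives posterior P(r = 3 | data) = 0.4843, P(r = 4 | data) = 0.33632, P(r = 6 | data) = 0.16143, P(r = 7 | data) = 0.017937.
So P(red next | data) = Σ P(red next | H) P(H | data) = (2/3)(0.4843) + (5/9)(0.33632) + (1/3)(0.16143) + (2/9)(0.017937) = 0.56751.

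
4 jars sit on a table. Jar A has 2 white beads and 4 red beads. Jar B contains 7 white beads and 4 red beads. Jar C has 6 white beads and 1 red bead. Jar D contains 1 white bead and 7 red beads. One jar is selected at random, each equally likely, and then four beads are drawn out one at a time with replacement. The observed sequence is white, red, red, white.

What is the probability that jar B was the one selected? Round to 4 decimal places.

0.4123

For each hypothesis, P(data | H) works out to: P(data | jar A) = (2/6)(4/6)(4/6)(2/6) = 0.049383; P(data | jar B) = (7/11)(4/11)(4/11)(7/11) = 0.053548; P(data | jar C) = (6/7)(1/7)(1/7)(6/7) = 0.014994; P(data | jar D) = (1/8)(7/8)(7/8)(1/8) = 0.011963.
Multiplying each by its prior: 1/4 · 0.049383 = 0.012346, 1/4 · 0.053548 = 0.013387, 1/4 · 0.014994 = 0.0037484, 1/4 · 0.011963 = 0.0029907; summing to 0.032472.
Hence P(jar B | data) = (0.013387) / (0.032472) = 0.41227.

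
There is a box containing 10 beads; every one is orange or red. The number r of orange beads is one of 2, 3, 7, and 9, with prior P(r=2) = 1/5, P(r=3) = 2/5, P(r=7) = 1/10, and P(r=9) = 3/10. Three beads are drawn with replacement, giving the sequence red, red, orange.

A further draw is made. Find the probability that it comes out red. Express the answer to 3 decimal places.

0.683

The likelihood of the observed sequence under each hypothesis: P(data | r = 2) = (8/10)(8/10)(2/10) = 0.128; P(data | r = 3) = (7/10)(7/10)(3/10) = 0.147; P(data | r = 7) = (3/10)(3/10)(7/10) = 0.063; P(data | r = 9) = (1/10)(1/10)(9/10) = 0.009.
Multiplying each by its prior: 1/5 · 0.128 = 0.0256, 2/5 · 0.147 = 0.0588, 1/10 · 0.063 = 0.0063, 3/10 · 0.009 = 0.0027; these sum to 0.0934.
Dividing through by the total gives posterior P(r = 2 | data) = 0.27409, P(r = 3 | data) = 0.62955, P(r = 7 | data) = 0.067452, P(r = 9 | data) = 0.028908.
So P(red next | data) = Σ P(red next | H) P(H | data) = (4/5)(0.27409) + (7/10)(0.62955) + (3/10)(0.067452) + (1/10)(0.028908) = 0.68308.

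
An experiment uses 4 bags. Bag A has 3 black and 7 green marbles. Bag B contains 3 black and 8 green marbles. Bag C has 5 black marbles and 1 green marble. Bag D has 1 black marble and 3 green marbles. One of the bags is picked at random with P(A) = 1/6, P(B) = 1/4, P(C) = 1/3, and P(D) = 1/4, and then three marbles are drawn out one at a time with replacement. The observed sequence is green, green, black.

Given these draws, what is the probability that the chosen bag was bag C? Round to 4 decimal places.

For each hypothesis, P(data | H) works out to: P(data | bag A) = (7/10)(7/10)(3/10) = 0.147; P(data | bag B) = (8/11)(8/11)(3/11) = 0.14425; P(data | bag C) = (1/6)(1/6)(5/6) = 0.023148; P(data | bag D) = (3/4)(3/4)(1/4) = 0.14062.
Weighting by the prior gives 1/6 · 0.147 = 0.0245, 1/4 · 0.14425 = 0.036063, 1/3 · 0.023148 = 0.007716, 1/4 · 0.14062 = 0.035156; with total 0.10344.
So P(bag C | data) = (0.007716) / (0.10344) = 0.074598.

0.0746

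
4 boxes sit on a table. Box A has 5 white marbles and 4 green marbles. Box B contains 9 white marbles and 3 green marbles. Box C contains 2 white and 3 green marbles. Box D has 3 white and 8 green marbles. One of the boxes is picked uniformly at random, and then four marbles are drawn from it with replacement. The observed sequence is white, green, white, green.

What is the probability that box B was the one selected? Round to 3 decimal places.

Under each hypothesis, the probability of the observed sequence is: P(data | box A) = (5/9)(4/9)(5/9)(4/9) = 0.060966; P(data | box B) = (9/12)(3/12)(9/12)(3/12) = 0.035156; P(data | box C) = (2/5)(3/5)(2/5)(3/5) = 0.0576; P(data | box D) = (3/11)(8/11)(3/11)(8/11) = 0.039342.
Weighting by the prior gives 1/4 · 0.060966 = 0.015242, 1/4 · 0.035156 = 0.0087891, 1/4 · 0.0576 = 0.0144, 1/4 · 0.039342 = 0.0098354; summing to 0.048266.
By Bayes' rule, P(box B | data) = (0.0087891) / (0.048266) = 0.1821.

0.182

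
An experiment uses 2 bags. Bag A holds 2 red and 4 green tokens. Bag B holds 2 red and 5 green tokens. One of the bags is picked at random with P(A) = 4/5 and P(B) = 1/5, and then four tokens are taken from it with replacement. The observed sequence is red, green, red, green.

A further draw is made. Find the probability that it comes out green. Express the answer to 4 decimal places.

For each hypothesis, P(data | H) works out to: P(data | bag A) = (2/6)(4/6)(2/6)(4/6) = 0.049383; P(data | bag B) = (2/7)(5/7)(2/7)(5/7) = 0.041649.
Weighting by the prior gives 4/5 · 0.049383 = 0.039506, 1/5 · 0.041649 = 0.0083299; summing to 0.047836.
Dividing through by the total gives posterior P(bag A | data) = 0.82587, P(bag B | data) = 0.17413.
So P(green next | data) = Σ P(green next | H) P(H | data) = (2/3)(0.82587) + (5/7)(0.17413) = 0.67496.

0.6750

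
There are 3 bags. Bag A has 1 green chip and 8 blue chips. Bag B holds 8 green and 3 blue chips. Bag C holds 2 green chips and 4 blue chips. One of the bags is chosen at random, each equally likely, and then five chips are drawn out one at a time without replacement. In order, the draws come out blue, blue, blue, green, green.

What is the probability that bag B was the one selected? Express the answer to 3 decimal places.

For each hypothesis, P(data | H) works out to: P(data | bag A) = (8/9)(7/8)(6/7)(1/6)(0/5) = 0; P(data | bag B) = (3/11)(2/10)(1/9)(8/8)(7/7) = 1/165; P(data | bag C) = (4/6)(3/5)(2/4)(2/3)(1/2) = 1/15.
The prior-weighted likelihoods are 1/3 · 0 = 0, 1/3 · 1/165 = 1/495, 1/3 · 1/15 = 1/45; summing to 4/165.
By Bayes' rule, P(bag B | data) = (1/495) / (4/165) = 1/12.

0.083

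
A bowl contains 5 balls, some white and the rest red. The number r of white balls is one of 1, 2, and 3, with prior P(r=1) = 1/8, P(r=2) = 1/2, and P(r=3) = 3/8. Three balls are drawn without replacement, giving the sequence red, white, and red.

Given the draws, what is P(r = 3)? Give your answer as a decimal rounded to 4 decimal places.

0.2308

Under each hypothesis, the probability of the observed sequence is: P(data | r = 1) = (4/5)(1/4)(3/3) = 1/5; P(data | r = 2) = (3/5)(2/4)(2/3) = 1/5; P(data | r = 3) = (2/5)(3/4)(1/3) = 1/10.
Multiplying each by its prior: 1/8 · 1/5 = 1/40, 1/2 · 1/5 = 1/10, 3/8 · 1/10 = 3/80; with total 13/80.
So P(r = 3 | data) = (3/80) / (13/80) = 3/13.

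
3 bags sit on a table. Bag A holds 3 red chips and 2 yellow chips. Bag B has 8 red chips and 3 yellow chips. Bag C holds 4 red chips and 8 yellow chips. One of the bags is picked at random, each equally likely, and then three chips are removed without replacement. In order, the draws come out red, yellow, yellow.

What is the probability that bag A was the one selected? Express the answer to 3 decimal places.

Under each hypothesis, the probability of the observed sequence is: P(data | bag A) = (3/5)(2/4)(1/3) = 1/10; P(data | bag B) = (8/11)(3/10)(2/9) = 8/165; P(data | bag C) = (4/12)(8/11)(7/10) = 28/165.
Multiplying each by its prior: 1/3 · 1/10 = 1/30, 1/3 · 8/165 = 8/495, 1/3 · 28/165 = 28/495; summing to 7/66.
Therefore the posterior P(bag A | data) = (1/30) / (7/66) = 11/35.

0.314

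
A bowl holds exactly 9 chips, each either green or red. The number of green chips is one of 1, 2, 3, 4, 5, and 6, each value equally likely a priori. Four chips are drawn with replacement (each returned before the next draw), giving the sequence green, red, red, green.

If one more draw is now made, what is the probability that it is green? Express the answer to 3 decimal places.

0.454

Compute the likelihood of the observed sequence for each case: P(data | r = 1) = (1/9)(8/9)(8/9)(1/9) = 0.0097546; P(data | r = 2) = (2/9)(7/9)(7/9)(2/9) = 0.029873; P(data | r = 3) = (3/9)(6/9)(6/9)(3/9) = 0.049383; P(data | r = 4) = (4/9)(5/9)(5/9)(4/9) = 0.060966; P(data | r = 5) = (5/9)(4/9)(4/9)(5/9) = 0.060966; P(data | r = 6) = (6/9)(3/9)(3/9)(6/9) = 0.049383.
Weighting by the prior gives 1/6 · 0.0097546 = 0.0016258, 1/6 · 0.029873 = 0.0049789, 1/6 · 0.049383 = 0.0082305, 1/6 · 0.060966 = 0.010161, 1/6 · 0.060966 = 0.010161, 1/6 · 0.049383 = 0.0082305; these sum to 0.043388.
The posterior is then P(r = 1 | data) = 0.037471, P(r = 2 | data) = 0.11475, P(r = 3 | data) = 0.1897, P(r = 4 | data) = 0.23419, P(r = 5 | data) = 0.23419, P(r = 6 | data) = 0.1897.
The predictive probability is P(green next | data) = (1/9)(0.037471) + (2/9)(0.11475) + (1/3)(0.1897) + (4/9)(0.23419) + (5/9)(0.23419) + (2/3)(0.1897) = 0.45355.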